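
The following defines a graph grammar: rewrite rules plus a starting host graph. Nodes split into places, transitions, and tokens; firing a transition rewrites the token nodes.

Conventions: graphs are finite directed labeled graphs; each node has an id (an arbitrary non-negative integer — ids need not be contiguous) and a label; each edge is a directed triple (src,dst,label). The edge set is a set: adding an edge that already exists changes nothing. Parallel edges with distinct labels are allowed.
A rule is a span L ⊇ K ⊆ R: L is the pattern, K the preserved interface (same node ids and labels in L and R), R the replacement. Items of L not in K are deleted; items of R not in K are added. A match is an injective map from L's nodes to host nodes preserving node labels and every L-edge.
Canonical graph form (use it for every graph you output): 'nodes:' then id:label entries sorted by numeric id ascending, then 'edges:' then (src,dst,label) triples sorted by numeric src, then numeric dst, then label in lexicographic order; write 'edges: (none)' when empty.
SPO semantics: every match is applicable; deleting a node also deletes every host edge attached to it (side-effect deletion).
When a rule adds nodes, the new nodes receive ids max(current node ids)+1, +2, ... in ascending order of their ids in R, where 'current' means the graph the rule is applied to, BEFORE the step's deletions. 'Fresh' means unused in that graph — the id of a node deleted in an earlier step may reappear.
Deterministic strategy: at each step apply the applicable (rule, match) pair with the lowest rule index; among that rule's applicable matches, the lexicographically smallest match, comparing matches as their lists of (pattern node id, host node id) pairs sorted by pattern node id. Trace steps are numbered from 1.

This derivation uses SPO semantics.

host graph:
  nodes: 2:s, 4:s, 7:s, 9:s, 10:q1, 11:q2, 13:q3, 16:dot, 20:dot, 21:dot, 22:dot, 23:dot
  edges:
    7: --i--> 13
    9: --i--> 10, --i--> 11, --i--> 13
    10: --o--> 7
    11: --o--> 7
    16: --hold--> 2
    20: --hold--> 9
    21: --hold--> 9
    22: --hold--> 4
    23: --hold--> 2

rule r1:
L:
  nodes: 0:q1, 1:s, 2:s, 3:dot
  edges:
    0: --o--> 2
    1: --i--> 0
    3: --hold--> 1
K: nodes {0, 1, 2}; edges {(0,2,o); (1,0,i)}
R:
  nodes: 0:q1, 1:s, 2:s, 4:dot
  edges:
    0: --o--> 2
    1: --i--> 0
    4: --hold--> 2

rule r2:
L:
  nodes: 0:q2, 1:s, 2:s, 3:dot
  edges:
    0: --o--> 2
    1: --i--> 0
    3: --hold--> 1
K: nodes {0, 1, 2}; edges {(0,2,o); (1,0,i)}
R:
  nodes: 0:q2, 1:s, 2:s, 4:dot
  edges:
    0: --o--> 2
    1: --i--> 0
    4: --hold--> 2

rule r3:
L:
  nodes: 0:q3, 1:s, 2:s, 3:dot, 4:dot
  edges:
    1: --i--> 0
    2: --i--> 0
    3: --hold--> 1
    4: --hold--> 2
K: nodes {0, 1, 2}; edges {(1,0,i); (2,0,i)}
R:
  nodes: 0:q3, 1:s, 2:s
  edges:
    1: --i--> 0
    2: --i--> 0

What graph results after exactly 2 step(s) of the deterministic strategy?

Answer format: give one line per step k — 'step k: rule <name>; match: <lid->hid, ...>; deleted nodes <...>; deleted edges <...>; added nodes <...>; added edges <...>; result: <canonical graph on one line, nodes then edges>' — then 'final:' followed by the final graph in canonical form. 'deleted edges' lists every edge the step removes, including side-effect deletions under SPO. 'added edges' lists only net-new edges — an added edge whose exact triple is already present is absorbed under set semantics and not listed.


step 1: rule r1; match: 0->10, 1->9, 2->7, 3->20; deleted nodes 20; deleted edges (20,9,hold); added nodes 24; added edges (24,7,hold); result: nodes: 2:s, 4:s, 7:s, 9:s, 10:q1, 11:q2, 13:q3, 16:dot, 21:dot, 22:dot, 23:dot, 24:dot edges: (7,13,i); (9,10,i); (9,11,i); (9,13,i); (10,7,o); (11,7,o); (16,2,hold); (21,9,hold); (22,4,hold); (23,2,hold); (24,7,hold)
step 2: rule r1; match: 0->10, 1->9, 2->7, 3->21; deleted nodes 21; deleted edges (21,9,hold); added nodes 25; added edges (25,7,hold); result: nodes: 2:s, 4:s, 7:s, 9:s, 10:q1, 11:q2, 13:q3, 16:dot, 22:dot, 23:dot, 24:dot, 25:dot edges: (7,13,i); (9,10,i); (9,11,i); (9,13,i); (10,7,o); (11,7,o); (16,2,hold); (22,4,hold); (23,2,hold); (24,7,hold); (25,7,hold)
final:
nodes: 2:s, 4:s, 7:s, 9:s, 10:q1, 11:q2, 13:q3, 16:dot, 22:dot, 23:dot, 24:dot, 25:dot
edges: (7,13,i); (9,10,i); (9,11,i); (9,13,i); (10,7,o); (11,7,o); (16,2,hold); (22,4,hold); (23,2,hold); (24,7,hold); (25,7,hold)


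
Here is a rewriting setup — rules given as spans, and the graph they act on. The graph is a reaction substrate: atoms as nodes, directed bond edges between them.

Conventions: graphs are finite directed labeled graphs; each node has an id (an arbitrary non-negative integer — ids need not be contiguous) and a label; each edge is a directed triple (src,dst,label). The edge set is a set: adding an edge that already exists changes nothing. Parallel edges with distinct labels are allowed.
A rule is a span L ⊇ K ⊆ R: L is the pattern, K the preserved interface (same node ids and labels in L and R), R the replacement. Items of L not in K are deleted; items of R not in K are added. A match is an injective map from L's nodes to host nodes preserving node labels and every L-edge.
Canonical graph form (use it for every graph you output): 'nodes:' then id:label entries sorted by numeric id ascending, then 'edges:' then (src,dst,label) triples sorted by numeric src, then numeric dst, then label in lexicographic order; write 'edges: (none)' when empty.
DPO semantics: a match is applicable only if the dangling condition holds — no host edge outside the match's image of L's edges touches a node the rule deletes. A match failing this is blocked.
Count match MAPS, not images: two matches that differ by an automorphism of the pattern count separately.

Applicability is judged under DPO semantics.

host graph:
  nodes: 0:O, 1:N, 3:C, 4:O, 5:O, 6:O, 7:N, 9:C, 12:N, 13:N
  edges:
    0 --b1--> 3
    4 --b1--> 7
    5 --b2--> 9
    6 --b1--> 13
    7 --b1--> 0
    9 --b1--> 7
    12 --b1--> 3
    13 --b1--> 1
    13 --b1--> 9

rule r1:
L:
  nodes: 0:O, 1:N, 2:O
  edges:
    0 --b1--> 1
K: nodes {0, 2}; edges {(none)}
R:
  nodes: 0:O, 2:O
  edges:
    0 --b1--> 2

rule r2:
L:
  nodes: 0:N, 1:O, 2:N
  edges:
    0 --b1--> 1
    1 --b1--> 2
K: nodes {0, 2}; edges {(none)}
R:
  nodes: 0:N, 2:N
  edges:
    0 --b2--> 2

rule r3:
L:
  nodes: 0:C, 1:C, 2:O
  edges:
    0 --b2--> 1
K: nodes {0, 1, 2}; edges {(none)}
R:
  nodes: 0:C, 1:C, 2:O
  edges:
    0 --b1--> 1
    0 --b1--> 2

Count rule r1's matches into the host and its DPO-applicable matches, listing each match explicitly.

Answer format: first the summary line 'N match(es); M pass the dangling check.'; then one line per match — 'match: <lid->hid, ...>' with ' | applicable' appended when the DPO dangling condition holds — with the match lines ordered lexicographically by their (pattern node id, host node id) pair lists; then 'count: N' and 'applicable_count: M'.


6 match(es); 0 pass the dangling check.
match: 0->4, 1->7, 2->0
match: 0->4, 1->7, 2->5
match: 0->4, 1->7, 2->6
match: 0->6, 1->13, 2->0
match: 0->6, 1->13, 2->4
match: 0->6, 1->13, 2->5
count: 6
applicable_count: 0


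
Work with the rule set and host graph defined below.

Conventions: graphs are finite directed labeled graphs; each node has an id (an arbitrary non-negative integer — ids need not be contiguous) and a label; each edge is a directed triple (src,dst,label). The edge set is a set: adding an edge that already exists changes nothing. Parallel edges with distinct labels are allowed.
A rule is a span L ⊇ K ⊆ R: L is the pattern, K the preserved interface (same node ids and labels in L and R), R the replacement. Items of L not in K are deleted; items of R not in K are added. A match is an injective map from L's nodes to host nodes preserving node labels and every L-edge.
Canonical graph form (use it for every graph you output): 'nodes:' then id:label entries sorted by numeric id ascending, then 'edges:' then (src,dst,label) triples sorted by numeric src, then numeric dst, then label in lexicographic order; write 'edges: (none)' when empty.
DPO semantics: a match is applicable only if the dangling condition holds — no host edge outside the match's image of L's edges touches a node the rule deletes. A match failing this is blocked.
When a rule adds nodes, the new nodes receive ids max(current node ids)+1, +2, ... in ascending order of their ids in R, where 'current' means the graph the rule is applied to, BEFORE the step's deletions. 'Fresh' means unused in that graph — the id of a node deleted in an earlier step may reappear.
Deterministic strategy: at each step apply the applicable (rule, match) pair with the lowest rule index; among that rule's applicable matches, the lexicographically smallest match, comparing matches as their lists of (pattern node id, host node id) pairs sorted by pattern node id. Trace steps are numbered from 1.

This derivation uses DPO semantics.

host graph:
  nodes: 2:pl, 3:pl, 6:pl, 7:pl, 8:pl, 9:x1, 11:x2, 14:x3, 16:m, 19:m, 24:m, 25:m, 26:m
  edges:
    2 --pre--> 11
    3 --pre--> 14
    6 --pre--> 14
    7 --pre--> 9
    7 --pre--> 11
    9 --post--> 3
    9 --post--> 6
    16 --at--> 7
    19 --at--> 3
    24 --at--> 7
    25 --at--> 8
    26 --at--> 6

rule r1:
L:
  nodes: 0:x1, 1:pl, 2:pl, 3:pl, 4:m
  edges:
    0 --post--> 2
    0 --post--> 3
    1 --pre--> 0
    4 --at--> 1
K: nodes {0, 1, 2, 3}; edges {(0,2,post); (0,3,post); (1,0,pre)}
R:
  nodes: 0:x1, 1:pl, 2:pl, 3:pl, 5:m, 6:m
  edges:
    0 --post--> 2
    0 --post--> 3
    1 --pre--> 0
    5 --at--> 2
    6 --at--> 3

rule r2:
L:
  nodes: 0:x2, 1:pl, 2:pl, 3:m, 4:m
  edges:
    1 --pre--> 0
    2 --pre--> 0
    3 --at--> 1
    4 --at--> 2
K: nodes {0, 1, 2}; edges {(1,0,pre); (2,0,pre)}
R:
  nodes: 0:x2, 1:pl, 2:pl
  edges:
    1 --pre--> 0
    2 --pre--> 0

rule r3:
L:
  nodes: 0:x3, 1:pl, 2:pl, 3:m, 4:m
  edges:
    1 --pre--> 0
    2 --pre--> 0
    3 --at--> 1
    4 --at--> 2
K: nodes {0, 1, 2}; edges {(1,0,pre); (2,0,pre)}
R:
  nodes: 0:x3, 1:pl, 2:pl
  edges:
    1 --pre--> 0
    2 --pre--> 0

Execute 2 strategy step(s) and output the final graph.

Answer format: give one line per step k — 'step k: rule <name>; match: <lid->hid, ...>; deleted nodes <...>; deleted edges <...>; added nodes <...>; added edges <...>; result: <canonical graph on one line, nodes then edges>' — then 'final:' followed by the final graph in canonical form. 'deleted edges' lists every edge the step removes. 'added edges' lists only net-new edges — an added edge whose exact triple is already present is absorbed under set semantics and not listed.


step 1: rule r1; match: 0->9, 1->7, 2->3, 3->6, 4->16; deleted nodes 16; deleted edges (16,7,at); added nodes 27, 28; added edges (27,3,at); (28,6,at); result: nodes: 2:pl, 3:pl, 6:pl, 7:pl, 8:pl, 9:x1, 11:x2, 14:x3, 19:m, 24:m, 25:m, 26:m, 27:m, 28:m edges: (2,11,pre); (3,14,pre); (6,14,pre); (7,9,pre); (7,11,pre); (9,3,post); (9,6,post); (19,3,at); (24,7,at); (25,8,at); (26,6,at); (27,3,at); (28,6,at)
step 2: rule r1; match: 0->9, 1->7, 2->3, 3->6, 4->24; deleted nodes 24; deleted edges (24,7,at); added nodes 29, 30; added edges (29,3,at); (30,6,at); result: nodes: 2:pl, 3:pl, 6:pl, 7:pl, 8:pl, 9:x1, 11:x2, 14:x3, 19:m, 25:m, 26:m, 27:m, 28:m, 29:m, 30:m edges: (2,11,pre); (3,14,pre); (6,14,pre); (7,9,pre); (7,11,pre); (9,3,post); (9,6,post); (19,3,at); (25,8,at); (26,6,at); (27,3,at); (28,6,at); (29,3,at); (30,6,at)
final:
nodes: 2:pl, 3:pl, 6:pl, 7:pl, 8:pl, 9:x1, 11:x2, 14:x3, 19:m, 25:m, 26:m, 27:m, 28:m, 29:m, 30:m
edges: (2,11,pre); (3,14,pre); (6,14,pre); (7,9,pre); (7,11,pre); (9,3,post); (9,6,post); (19,3,at); (25,8,at); (26,6,at); (27,3,at); (28,6,at); (29,3,at); (30,6,at)


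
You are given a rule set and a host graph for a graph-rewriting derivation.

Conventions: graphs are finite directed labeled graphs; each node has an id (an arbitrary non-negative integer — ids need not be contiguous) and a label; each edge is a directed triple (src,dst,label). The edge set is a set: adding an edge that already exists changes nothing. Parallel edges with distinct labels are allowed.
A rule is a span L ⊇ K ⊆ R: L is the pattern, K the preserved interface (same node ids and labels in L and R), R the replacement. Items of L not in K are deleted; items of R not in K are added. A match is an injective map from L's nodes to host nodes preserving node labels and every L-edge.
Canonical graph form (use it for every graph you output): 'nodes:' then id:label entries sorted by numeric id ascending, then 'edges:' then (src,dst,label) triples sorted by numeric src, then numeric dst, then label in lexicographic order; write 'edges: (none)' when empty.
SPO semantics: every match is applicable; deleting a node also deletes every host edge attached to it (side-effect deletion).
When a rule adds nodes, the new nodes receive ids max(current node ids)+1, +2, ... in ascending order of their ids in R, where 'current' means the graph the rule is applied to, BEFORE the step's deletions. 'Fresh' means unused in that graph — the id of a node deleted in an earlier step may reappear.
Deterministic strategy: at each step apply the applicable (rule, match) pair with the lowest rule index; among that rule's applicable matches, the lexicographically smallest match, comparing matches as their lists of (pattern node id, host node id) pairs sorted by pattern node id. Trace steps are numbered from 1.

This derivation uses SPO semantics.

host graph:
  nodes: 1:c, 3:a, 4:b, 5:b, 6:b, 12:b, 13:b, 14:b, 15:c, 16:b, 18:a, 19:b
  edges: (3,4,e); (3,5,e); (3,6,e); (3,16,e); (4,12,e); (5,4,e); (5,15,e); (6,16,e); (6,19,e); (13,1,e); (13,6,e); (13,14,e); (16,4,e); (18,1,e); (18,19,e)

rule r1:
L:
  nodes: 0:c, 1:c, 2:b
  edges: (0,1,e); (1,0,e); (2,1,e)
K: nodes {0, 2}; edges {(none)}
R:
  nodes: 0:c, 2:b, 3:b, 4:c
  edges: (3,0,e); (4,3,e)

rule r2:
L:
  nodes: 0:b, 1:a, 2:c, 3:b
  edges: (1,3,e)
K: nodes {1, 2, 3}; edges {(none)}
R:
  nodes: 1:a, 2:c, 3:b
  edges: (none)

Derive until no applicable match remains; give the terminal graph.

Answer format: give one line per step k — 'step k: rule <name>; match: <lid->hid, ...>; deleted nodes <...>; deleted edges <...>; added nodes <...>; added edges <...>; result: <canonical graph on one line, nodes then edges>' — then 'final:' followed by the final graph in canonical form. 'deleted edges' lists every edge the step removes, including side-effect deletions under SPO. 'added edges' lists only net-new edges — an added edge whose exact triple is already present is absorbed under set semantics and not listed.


step 1: rule r2; match: 0->4, 1->3, 2->1, 3->5; deleted nodes 4; deleted edges (3,4,e); (3,5,e); (4,12,e); (5,4,e); (16,4,e); added nodes (none); added edges (none); result: nodes: 1:c, 3:a, 5:b, 6:b, 12:b, 13:b, 14:b, 15:c, 16:b, 18:a, 19:b edges: (3,6,e); (3,16,e); (5,15,e); (6,16,e); (6,19,e); (13,1,e); (13,6,e); (13,14,e); (18,1,e); (18,19,e)
step 2: rule r2; match: 0->5, 1->3, 2->1, 3->6; deleted nodes 5; deleted edges (3,6,e); (5,15,e); added nodes (none); added edges (none); result: nodes: 1:c, 3:a, 6:b, 12:b, 13:b, 14:b, 15:c, 16:b, 18:a, 19:b edges: (3,16,e); (6,16,e); (6,19,e); (13,1,e); (13,6,e); (13,14,e); (18,1,e); (18,19,e)
step 3: rule r2; match: 0->6, 1->3, 2->1, 3->16; deleted nodes 6; deleted edges (3,16,e); (6,16,e); (6,19,e); (13,6,e); added nodes (none); added edges (none); result: nodes: 1:c, 3:a, 12:b, 13:b, 14:b, 15:c, 16:b, 18:a, 19:b edges: (13,1,e); (13,14,e); (18,1,e); (18,19,e)
step 4: rule r2; match: 0->12, 1->18, 2->1, 3->19; deleted nodes 12; deleted edges (18,19,e); added nodes (none); added edges (none); result: nodes: 1:c, 3:a, 13:b, 14:b, 15:c, 16:b, 18:a, 19:b edges: (13,1,e); (13,14,e); (18,1,e)
final:
nodes: 1:c, 3:a, 13:b, 14:b, 15:c, 16:b, 18:a, 19:b
edges: (13,1,e); (13,14,e); (18,1,e)


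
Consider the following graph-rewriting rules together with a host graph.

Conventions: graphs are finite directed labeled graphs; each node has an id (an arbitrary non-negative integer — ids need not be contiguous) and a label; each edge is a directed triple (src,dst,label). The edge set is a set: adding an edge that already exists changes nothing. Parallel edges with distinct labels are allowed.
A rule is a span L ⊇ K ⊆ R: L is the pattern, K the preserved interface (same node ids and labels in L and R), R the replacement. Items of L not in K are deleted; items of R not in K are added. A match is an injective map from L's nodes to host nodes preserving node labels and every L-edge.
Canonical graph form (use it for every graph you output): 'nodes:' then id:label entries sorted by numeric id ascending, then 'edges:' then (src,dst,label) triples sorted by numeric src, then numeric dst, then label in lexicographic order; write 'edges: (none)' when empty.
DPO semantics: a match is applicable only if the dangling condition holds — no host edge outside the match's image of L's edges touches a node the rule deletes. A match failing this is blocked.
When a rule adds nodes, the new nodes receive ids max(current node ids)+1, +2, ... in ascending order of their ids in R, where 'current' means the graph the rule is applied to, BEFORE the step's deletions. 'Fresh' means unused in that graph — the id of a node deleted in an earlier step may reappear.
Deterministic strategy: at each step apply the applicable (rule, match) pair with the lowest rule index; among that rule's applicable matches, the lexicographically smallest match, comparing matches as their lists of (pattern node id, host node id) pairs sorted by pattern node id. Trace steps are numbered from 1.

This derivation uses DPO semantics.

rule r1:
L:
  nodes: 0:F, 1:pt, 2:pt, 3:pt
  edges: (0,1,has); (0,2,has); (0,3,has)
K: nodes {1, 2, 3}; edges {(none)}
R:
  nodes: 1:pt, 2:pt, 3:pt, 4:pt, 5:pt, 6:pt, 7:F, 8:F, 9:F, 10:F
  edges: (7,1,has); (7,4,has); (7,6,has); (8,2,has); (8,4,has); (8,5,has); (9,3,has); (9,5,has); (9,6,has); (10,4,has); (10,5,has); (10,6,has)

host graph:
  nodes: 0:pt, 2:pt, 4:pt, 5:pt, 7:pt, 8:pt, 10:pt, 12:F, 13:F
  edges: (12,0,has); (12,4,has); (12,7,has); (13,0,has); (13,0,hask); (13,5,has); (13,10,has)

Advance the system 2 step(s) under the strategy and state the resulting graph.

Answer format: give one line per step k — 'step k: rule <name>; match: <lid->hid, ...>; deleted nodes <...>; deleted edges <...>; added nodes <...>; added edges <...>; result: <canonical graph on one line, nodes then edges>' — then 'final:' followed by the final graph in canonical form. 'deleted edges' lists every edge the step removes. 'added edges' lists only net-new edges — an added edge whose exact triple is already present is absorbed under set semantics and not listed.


step 1: rule r1; match: 0->12, 1->0, 2->4, 3->7; deleted nodes 12; deleted edges (12,0,has); (12,4,has); (12,7,has); added nodes 14, 15, 16, 17, 18, 19, 20; added edges (17,0,has); (17,14,has); (17,16,has); (18,4,has); (18,14,has); (18,15,has); (19,7,has); (19,15,has); (19,16,has); (20,14,has); (20,15,has); (20,16,has); result: nodes: 0:pt, 2:pt, 4:pt, 5:pt, 7:pt, 8:pt, 10:pt, 13:F, 14:pt, 15:pt, 16:pt, 17:F, 18:F, 19:F, 20:F edges: (13,0,has); (13,0,hask); (13,5,has); (13,10,has); (17,0,has); (17,14,has); (17,16,has); (18,4,has); (18,14,has); (18,15,has); (19,7,has); (19,15,has); (19,16,has); (20,14,has); (20,15,has); (20,16,has)
step 2: rule r1; match: 0->17, 1->0, 2->14, 3->16; deleted nodes 17; deleted edges (17,0,has); (17,14,has); (17,16,has); added nodes 21, 22, 23, 24, 25, 26, 27; added edges (24,0,has); (24,21,has); (24,23,has); (25,14,has); (25,21,has); (25,22,has); (26,16,has); (26,22,has); (26,23,has); (27,21,has); (27,22,has); (27,23,has); result: nodes: 0:pt, 2:pt, 4:pt, 5:pt, 7:pt, 8:pt, 10:pt, 13:F, 14:pt, 15:pt, 16:pt, 18:F, 19:F, 20:F, 21:pt, 22:pt, 23:pt, 24:F, 25:F, 26:F, 27:F edges: (13,0,has); (13,0,hask); (13,5,has); (13,10,has); (18,4,has); (18,14,has); (18,15,has); (19,7,has); (19,15,has); (19,16,has); (20,14,has); (20,15,has); (20,16,has); (24,0,has); (24,21,has); (24,23,has); (25,14,has); (25,21,has); (25,22,has); (26,16,has); (26,22,has); (26,23,has); (27,21,has); (27,22,has); (27,23,has)
final:
nodes: 0:pt, 2:pt, 4:pt, 5:pt, 7:pt, 8:pt, 10:pt, 13:F, 14:pt, 15:pt, 16:pt, 18:F, 19:F, 20:F, 21:pt, 22:pt, 23:pt, 24:F, 25:F, 26:F, 27:F
edges: (13,0,has); (13,0,hask); (13,5,has); (13,10,has); (18,4,has); (18,14,has); (18,15,has); (19,7,has); (19,15,has); (19,16,has); (20,14,has); (20,15,has); (20,16,has); (24,0,has); (24,21,has); (24,23,has); (25,14,has); (25,21,has); (25,22,has); (26,16,has); (26,22,has); (26,23,has); (27,21,has); (27,22,has); (27,23,has)


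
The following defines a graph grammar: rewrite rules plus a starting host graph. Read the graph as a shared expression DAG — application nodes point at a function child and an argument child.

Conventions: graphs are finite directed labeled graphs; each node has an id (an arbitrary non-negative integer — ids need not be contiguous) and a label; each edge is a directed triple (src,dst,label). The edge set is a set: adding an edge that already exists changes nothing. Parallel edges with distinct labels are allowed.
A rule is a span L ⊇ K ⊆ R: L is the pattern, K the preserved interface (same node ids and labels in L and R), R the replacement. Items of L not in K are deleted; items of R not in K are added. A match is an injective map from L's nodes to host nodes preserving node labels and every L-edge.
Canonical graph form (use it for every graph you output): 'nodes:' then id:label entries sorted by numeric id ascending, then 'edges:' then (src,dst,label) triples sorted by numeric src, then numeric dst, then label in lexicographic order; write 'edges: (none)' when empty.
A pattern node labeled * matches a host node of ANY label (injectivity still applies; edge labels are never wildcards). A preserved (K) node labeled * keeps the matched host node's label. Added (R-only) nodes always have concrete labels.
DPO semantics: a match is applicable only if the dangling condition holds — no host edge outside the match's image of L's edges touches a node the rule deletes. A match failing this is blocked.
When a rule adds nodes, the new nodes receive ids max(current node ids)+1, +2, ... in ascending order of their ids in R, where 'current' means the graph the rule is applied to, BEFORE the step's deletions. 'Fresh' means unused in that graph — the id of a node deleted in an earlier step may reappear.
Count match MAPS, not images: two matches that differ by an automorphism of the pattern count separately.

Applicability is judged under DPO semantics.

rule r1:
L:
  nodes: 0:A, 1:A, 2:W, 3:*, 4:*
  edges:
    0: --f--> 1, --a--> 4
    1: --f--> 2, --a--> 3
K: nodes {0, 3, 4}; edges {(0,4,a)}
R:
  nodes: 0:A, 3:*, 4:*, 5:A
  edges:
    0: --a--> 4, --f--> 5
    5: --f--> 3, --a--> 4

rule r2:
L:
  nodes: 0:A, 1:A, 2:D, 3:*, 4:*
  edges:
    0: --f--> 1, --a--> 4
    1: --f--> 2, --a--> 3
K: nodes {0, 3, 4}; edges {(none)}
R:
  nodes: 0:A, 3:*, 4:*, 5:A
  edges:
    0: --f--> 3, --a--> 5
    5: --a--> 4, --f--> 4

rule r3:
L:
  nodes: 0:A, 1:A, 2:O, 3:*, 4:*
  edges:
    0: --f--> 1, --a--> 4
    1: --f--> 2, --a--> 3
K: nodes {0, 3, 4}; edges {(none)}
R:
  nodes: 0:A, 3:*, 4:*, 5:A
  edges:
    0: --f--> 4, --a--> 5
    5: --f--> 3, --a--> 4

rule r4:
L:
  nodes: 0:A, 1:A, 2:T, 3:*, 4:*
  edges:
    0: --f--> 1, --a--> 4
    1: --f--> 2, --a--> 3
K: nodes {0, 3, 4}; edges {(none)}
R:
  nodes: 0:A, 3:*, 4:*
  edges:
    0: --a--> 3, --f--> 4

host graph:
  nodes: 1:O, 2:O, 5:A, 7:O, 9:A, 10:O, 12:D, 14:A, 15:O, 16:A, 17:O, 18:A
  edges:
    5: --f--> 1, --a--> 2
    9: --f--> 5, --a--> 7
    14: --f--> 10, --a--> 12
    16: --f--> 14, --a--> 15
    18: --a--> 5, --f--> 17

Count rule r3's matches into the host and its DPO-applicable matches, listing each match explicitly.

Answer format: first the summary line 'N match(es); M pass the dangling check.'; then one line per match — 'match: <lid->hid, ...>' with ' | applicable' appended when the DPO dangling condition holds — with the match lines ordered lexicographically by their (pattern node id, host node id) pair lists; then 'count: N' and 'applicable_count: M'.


2 match(es); 1 pass the dangling check.
match: 0->9, 1->5, 2->1, 3->2, 4->7
match: 0->16, 1->14, 2->10, 3->12, 4->15 | applicable
count: 2
applicable_count: 1


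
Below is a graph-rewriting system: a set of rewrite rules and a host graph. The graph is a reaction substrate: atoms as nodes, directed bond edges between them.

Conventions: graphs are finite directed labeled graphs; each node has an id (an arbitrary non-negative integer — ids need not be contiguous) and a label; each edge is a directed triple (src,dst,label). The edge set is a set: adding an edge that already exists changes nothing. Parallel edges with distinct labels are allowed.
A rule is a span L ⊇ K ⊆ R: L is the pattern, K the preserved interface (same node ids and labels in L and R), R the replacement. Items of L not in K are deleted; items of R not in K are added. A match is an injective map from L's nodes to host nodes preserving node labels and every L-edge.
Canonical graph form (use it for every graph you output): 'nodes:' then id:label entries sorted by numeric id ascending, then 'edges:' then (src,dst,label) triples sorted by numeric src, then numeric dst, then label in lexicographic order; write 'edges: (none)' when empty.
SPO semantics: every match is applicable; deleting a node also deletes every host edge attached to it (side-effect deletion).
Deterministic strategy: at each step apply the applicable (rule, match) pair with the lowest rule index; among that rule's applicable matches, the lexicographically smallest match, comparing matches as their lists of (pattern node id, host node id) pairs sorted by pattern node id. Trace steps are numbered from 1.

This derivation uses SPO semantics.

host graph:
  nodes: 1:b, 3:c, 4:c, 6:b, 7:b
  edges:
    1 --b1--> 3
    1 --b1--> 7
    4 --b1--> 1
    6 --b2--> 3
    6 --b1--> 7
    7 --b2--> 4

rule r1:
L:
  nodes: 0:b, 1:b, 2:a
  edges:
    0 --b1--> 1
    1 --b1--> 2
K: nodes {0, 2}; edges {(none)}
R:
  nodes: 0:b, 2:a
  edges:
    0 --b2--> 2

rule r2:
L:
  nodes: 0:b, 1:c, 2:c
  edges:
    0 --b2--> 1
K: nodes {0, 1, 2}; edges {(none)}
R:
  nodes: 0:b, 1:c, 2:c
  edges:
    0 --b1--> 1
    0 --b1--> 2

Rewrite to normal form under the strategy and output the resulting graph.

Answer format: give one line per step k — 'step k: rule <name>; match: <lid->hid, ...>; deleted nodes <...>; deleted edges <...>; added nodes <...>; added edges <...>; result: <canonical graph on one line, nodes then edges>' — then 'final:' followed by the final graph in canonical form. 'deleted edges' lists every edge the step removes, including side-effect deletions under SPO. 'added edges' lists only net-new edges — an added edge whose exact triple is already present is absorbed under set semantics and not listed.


step 1: rule r2; match: 0->6, 1->3, 2->4; deleted nodes (none); deleted edges (6,3,b2); added nodes (none); added edges (6,3,b1); (6,4,b1); result: nodes: 1:b, 3:c, 4:c, 6:b, 7:b edges: (1,3,b1); (1,7,b1); (4,1,b1); (6,3,b1); (6,4,b1); (6,7,b1); (7,4,b2)
step 2: rule r2; match: 0->7, 1->4, 2->3; deleted nodes (none); deleted edges (7,4,b2); added nodes (none); added edges (7,3,b1); (7,4,b1); result: nodes: 1:b, 3:c, 4:c, 6:b, 7:b edges: (1,3,b1); (1,7,b1); (4,1,b1); (6,3,b1); (6,4,b1); (6,7,b1); (7,3,b1); (7,4,b1)
final:
nodes: 1:b, 3:c, 4:c, 6:b, 7:b
edges: (1,3,b1); (1,7,b1); (4,1,b1); (6,3,b1); (6,4,b1); (6,7,b1); (7,3,b1); (7,4,b1)


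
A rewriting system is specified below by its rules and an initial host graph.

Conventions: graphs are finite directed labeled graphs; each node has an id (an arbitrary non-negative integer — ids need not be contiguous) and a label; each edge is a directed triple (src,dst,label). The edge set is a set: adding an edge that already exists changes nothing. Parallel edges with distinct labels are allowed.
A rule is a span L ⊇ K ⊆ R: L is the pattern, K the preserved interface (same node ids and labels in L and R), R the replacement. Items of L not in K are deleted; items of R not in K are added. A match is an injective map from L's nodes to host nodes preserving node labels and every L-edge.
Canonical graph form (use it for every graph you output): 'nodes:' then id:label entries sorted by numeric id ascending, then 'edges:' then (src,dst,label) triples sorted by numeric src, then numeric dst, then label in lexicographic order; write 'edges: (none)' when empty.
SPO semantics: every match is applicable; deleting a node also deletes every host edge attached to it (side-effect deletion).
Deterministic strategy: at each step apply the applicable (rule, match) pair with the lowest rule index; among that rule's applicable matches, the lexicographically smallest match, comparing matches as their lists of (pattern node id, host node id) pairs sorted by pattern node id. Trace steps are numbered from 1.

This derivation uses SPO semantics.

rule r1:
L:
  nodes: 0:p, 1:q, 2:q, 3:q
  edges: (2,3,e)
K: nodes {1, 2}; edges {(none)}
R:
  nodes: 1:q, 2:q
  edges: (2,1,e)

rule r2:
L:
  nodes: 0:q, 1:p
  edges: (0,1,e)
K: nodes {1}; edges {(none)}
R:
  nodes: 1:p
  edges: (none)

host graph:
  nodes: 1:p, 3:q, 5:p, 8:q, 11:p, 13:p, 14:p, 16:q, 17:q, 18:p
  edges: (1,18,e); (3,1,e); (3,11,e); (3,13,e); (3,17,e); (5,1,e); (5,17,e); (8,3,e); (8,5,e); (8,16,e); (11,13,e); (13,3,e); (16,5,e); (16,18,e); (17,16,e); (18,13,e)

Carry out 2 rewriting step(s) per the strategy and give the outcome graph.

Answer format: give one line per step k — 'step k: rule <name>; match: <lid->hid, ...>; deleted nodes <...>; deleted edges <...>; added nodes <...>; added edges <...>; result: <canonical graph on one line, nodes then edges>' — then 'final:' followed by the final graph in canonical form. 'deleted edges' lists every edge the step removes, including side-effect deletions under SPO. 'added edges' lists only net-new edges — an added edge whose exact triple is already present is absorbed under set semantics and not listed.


step 1: rule r1; match: 0->1, 1->3, 2->8, 3->16; deleted nodes 1, 16; deleted edges (1,18,e); (3,1,e); (5,1,e); (8,16,e); (16,5,e); (16,18,e); (17,16,e); added nodes (none); added edges (none); result: nodes: 3:q, 5:p, 8:q, 11:p, 13:p, 14:p, 17:q, 18:p edges: (3,11,e); (3,13,e); (3,17,e); (5,17,e); (8,3,e); (8,5,e); (11,13,e); (13,3,e); (18,13,e)
step 2: rule r1; match: 0->5, 1->8, 2->3, 3->17; deleted nodes 5, 17; deleted edges (3,17,e); (5,17,e); (8,5,e); added nodes (none); added edges (3,8,e); result: nodes: 3:q, 8:q, 11:p, 13:p, 14:p, 18:p edges: (3,8,e); (3,11,e); (3,13,e); (8,3,e); (11,13,e); (13,3,e); (18,13,e)
final:
nodes: 3:q, 8:q, 11:p, 13:p, 14:p, 18:p
edges: (3,8,e); (3,11,e); (3,13,e); (8,3,e); (11,13,e); (13,3,e); (18,13,e)


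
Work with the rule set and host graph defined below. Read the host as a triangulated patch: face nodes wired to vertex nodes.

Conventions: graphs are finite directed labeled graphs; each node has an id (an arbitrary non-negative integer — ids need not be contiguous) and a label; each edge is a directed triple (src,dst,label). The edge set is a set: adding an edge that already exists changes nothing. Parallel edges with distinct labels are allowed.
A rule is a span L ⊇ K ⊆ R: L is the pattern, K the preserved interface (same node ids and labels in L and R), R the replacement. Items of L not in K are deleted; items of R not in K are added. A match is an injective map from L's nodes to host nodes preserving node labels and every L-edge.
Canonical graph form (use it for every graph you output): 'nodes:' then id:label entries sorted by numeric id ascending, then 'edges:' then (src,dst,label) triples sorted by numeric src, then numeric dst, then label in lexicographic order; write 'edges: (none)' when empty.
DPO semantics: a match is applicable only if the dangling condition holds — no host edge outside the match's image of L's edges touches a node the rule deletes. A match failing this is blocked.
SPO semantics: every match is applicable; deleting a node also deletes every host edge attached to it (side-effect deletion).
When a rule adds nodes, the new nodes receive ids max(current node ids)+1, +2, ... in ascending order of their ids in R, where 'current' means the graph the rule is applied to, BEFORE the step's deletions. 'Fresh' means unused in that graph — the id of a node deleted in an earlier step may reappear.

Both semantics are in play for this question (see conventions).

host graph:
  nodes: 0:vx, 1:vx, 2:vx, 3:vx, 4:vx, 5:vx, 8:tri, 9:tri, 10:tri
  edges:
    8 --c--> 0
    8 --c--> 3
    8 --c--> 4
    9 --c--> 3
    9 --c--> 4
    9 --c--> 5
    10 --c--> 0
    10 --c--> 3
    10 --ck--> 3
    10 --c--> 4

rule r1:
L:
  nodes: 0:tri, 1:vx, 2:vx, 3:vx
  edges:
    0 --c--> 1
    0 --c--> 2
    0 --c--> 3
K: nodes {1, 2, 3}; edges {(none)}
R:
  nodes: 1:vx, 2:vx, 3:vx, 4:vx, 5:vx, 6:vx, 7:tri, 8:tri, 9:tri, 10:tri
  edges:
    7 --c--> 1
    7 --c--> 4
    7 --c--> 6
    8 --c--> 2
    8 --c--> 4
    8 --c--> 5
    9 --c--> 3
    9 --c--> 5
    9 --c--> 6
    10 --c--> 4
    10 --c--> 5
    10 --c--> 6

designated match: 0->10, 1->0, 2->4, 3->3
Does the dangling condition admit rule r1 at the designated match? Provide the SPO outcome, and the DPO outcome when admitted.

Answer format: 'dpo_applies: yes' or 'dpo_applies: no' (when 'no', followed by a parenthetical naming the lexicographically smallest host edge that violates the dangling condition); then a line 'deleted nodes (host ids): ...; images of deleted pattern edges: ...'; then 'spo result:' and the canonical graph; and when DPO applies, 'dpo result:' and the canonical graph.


dpo_applies: no
(the rule deletes node 10, which keeps host edge (10,3,ck) outside the match image — the dangling condition fails, DPO blocks; SPO proceeds and side-deletes such edges)
deleted nodes (host ids): 10; images of deleted pattern edges: (10,0,c); (10,3,c); (10,4,c)
spo result:
nodes: 0:vx, 1:vx, 2:vx, 3:vx, 4:vx, 5:vx, 8:tri, 9:tri, 11:vx, 12:vx, 13:vx, 14:tri, 15:tri, 16:tri, 17:tri
edges: (8,0,c); (8,3,c); (8,4,c); (9,3,c); (9,4,c); (9,5,c); (14,0,c); (14,11,c); (14,13,c); (15,4,c); (15,11,c); (15,12,c); (16,3,c); (16,12,c); (16,13,c); (17,11,c); (17,12,c); (17,13,c)


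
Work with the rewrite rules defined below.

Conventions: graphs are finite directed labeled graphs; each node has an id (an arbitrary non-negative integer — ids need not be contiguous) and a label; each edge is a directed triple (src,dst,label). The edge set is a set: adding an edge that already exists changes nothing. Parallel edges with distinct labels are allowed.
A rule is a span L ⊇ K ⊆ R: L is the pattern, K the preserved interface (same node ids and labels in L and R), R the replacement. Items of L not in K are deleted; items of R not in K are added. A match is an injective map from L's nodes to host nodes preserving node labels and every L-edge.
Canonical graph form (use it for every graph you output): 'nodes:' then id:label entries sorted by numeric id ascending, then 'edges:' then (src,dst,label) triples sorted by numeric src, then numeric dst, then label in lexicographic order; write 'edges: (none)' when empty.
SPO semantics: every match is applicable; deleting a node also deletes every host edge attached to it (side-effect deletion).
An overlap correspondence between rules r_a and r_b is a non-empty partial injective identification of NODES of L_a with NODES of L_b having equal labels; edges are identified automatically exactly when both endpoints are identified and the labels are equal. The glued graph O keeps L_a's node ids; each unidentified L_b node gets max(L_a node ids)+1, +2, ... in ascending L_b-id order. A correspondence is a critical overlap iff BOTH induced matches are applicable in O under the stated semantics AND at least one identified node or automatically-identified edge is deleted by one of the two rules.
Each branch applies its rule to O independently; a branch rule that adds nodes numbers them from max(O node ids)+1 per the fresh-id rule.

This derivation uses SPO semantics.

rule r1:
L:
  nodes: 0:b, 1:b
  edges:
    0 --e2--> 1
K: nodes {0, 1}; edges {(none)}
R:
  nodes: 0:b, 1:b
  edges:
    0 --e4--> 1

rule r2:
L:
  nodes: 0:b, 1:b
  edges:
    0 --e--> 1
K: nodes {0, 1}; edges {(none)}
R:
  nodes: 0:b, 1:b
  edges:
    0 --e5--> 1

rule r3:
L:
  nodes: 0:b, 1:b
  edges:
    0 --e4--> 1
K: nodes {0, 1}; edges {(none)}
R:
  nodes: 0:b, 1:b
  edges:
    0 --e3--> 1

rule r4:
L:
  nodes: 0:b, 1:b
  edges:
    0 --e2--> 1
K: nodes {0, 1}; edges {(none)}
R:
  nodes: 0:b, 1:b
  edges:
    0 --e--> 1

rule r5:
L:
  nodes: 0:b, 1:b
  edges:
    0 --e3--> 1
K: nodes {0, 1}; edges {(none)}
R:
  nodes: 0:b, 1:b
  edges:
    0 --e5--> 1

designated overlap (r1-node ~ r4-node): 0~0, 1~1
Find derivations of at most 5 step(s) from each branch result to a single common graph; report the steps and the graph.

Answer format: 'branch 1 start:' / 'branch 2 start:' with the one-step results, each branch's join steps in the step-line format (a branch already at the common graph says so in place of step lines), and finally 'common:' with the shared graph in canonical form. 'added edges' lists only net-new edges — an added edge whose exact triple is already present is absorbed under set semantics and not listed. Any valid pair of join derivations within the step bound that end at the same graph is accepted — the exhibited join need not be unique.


branch 1 start:
nodes: 0:b, 1:b
edges: (0,1,e4)
branch 2 start:
nodes: 0:b, 1:b
edges: (0,1,e)
branch 1 step 1: rule r3; match: 0->0, 1->1; deleted nodes (none); deleted edges (0,1,e4); added nodes (none); added edges (0,1,e3); result: nodes: 0:b, 1:b edges: (0,1,e3)
branch 1 step 2: rule r5; match: 0->0, 1->1; deleted nodes (none); deleted edges (0,1,e3); added nodes (none); added edges (0,1,e5); result: nodes: 0:b, 1:b edges: (0,1,e5)
branch 2 step 1: rule r2; match: 0->0, 1->1; deleted nodes (none); deleted edges (0,1,e); added nodes (none); added edges (0,1,e5); result: nodes: 0:b, 1:b edges: (0,1,e5)
common:
nodes: 0:b, 1:b
edges: (0,1,e5)


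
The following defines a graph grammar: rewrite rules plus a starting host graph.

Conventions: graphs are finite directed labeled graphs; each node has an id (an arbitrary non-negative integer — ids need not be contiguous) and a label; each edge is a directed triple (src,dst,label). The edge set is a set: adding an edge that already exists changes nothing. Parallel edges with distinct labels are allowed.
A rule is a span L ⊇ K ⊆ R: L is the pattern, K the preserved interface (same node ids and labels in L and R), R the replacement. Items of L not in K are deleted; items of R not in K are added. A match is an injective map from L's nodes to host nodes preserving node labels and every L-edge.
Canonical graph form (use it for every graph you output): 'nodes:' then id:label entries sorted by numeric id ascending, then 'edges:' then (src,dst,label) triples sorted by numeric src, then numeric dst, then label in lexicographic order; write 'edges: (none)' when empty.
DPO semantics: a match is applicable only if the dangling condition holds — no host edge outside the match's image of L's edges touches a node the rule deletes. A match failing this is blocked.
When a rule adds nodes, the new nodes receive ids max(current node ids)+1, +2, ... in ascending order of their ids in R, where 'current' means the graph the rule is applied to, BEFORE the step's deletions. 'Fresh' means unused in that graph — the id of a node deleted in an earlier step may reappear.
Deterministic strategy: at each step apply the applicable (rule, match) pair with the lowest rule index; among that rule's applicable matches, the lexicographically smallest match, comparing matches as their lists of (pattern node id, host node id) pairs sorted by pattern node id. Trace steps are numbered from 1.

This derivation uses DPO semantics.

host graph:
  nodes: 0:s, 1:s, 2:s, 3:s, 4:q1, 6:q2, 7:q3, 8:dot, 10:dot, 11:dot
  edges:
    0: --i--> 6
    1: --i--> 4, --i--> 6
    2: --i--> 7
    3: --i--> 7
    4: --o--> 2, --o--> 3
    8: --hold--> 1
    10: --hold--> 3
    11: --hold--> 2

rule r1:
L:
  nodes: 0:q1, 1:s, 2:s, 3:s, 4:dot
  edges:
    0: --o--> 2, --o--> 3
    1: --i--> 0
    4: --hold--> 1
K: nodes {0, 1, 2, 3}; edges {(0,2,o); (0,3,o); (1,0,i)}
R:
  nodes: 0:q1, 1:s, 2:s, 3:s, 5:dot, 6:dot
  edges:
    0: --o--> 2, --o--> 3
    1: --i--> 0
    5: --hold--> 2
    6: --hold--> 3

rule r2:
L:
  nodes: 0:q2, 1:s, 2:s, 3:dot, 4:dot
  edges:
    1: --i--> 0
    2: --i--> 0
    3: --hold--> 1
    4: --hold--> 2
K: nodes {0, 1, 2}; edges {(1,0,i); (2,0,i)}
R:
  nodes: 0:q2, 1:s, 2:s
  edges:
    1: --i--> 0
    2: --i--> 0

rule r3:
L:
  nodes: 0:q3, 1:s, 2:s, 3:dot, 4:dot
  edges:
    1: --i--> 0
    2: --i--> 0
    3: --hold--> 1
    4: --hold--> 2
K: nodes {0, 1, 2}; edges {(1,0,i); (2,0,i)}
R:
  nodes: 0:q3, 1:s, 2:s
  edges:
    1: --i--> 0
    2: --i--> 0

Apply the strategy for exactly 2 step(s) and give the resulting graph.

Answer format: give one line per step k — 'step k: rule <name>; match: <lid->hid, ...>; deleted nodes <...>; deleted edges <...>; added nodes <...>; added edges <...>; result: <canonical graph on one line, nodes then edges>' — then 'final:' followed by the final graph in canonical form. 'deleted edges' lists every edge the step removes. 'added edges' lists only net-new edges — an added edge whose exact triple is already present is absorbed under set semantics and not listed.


step 1: rule r1; match: 0->4, 1->1, 2->2, 3->3, 4->8; deleted nodes 8; deleted edges (8,1,hold); added nodes 12, 13; added edges (12,2,hold); (13,3,hold); result: nodes: 0:s, 1:s, 2:s, 3:s, 4:q1, 6:q2, 7:q3, 10:dot, 11:dot, 12:dot, 13:dot edges: (0,6,i); (1,4,i); (1,6,i); (2,7,i); (3,7,i); (4,2,o); (4,3,o); (10,3,hold); (11,2,hold); (12,2,hold); (13,3,hold)
step 2: rule r3; match: 0->7, 1->2, 2->3, 3->11, 4->10; deleted nodes 10, 11; deleted edges (10,3,hold); (11,2,hold); added nodes (none); added edges (none); result: nodes: 0:s, 1:s, 2:s, 3:s, 4:q1, 6:q2, 7:q3, 12:dot, 13:dot edges: (0,6,i); (1,4,i); (1,6,i); (2,7,i); (3,7,i); (4,2,o); (4,3,o); (12,2,hold); (13,3,hold)
final:
nodes: 0:s, 1:s, 2:s, 3:s, 4:q1, 6:q2, 7:q3, 12:dot, 13:dot
edges: (0,6,i); (1,4,i); (1,6,i); (2,7,i); (3,7,i); (4,2,o); (4,3,o); (12,2,hold); (13,3,hold)
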